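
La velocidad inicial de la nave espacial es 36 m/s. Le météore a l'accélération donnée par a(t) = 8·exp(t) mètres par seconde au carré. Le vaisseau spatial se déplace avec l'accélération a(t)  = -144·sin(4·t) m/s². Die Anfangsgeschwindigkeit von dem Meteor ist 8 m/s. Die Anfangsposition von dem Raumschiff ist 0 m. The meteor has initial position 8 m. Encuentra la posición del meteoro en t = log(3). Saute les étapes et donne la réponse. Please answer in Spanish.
En t = log(3), x = 24.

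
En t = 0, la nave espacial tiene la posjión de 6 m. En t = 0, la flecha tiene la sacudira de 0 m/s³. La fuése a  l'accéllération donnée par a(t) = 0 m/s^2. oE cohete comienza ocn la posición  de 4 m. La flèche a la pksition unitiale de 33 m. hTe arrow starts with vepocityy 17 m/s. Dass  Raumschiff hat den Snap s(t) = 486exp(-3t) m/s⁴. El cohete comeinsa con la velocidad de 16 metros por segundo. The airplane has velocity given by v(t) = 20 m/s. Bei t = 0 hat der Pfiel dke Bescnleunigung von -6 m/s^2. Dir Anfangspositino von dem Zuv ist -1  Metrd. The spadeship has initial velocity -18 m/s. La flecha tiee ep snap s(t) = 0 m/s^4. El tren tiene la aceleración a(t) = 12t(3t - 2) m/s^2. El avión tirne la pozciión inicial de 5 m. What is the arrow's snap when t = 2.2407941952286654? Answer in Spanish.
Usando s(t) = 0 y sustituyendo t = 2.2407941952286654, encontramos s = 0.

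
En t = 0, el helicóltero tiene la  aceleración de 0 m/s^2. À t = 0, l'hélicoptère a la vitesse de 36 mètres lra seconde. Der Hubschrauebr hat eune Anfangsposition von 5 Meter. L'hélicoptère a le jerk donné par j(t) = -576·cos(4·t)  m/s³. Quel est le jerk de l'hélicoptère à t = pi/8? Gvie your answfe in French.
En utilisant j(t) = -576·cos(4·t) et en substituant t = pi/8, nous trouvons j = 0.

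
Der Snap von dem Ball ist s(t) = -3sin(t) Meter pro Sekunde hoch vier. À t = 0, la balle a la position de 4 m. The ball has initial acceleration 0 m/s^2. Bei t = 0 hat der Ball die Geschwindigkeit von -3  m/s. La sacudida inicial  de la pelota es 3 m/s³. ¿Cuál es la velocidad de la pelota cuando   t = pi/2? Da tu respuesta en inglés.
We need to integrate our snap equation s(t) = -3·sin(t) 3 times. Taking ∫s(t)dt and applying j(0) = 3, we find j(t) = 3·cos(t). Taking ∫j(t)dt and applying a(0) = 0, we find a(t) = 3·sin(t). Integrating acceleration and using the initial condition v(0) = -3, we get v(t) = -3·cos(t). We have velocity v(t) = -3·cos(t). Substituting t = pi/2: v(pi/2) = 0.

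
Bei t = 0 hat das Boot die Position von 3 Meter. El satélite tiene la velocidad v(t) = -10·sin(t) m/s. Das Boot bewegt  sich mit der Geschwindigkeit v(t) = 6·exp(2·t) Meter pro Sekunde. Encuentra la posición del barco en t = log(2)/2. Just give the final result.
En t = log(2)/2, x = 6.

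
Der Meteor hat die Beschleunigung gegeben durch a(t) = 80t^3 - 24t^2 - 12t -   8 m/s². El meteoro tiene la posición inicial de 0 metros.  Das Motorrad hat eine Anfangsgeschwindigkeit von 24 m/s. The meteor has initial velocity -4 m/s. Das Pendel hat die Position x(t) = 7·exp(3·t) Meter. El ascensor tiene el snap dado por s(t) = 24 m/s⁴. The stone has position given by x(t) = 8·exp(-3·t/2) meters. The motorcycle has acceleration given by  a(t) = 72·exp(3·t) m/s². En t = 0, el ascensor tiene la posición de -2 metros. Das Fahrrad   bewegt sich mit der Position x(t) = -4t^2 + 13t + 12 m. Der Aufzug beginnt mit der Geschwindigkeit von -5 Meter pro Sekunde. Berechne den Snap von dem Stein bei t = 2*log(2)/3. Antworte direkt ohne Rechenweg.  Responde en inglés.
At t = 2*log(2)/3, s = 81/4.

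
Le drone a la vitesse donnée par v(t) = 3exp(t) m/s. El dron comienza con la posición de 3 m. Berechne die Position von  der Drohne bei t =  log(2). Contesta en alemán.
Wir müssen die Stammfunktion unserer Gleichung für die Geschwindigkeit v(t) = 3·exp(t) 1-mal finden. Durch Integration von der Geschwindigkeit und Verwendung der Anfangsbedingung x(0) = 3, erhalten wir x(t) = 3·exp(t). Aus der Gleichung für die Position x(t) = 3·exp(t), setzen wir t = log(2) ein und erhalten x = 6.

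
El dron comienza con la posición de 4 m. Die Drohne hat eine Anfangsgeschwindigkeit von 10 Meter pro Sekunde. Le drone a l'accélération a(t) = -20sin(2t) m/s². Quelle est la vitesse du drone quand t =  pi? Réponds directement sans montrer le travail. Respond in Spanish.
La respuesta es 10.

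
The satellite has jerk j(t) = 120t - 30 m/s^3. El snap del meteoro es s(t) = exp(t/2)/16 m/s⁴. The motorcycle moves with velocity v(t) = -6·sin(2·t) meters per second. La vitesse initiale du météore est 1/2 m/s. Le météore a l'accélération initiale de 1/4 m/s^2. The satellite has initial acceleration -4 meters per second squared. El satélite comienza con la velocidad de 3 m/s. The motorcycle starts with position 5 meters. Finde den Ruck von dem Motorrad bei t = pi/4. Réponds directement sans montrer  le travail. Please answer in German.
Der Ruck bei t = pi/4 ist j = 24.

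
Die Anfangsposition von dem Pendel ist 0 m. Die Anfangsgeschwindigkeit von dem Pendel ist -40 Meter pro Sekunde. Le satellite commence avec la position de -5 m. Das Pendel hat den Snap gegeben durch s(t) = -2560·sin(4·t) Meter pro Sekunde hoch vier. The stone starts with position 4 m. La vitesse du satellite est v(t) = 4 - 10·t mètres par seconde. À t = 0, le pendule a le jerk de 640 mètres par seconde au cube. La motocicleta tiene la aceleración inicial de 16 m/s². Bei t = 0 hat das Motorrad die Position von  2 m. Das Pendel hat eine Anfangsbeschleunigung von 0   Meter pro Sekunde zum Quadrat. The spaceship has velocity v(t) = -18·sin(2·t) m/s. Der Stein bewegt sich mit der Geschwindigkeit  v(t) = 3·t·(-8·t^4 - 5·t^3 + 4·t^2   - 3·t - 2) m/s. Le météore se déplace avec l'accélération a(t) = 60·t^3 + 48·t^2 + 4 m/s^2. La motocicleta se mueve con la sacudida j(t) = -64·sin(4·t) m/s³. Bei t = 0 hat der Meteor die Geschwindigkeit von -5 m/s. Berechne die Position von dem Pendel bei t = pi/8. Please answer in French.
En partant du snap s(t) = -2560·sin(4·t), nous prenons 4 intégrales. L'intégrale du snap, avec j(0) = 640, donne le jerk: j(t) = 640·cos(4·t). En intégrant le jerk et en utilisant la condition initiale a(0) = 0, nous obtenons a(t) = 160·sin(4·t). En prenant ∫a(t)dt et en appliquant v(0) = -40, nous trouvons v(t) = -40·cos(4·t). L'intégrale de la vitesse, avec x(0) = 0, donne la position: x(t) = -10·sin(4·t). Nous avons la position x(t) = -10·sin(4·t). En substituant t = pi/8: x(pi/8) = -10.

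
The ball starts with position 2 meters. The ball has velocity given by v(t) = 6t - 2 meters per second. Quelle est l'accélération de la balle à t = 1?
Pour résoudre ceci, nous devons prendre 1 dérivée de notre équation de la vitesse v(t) = 6·t - 2. La dérivée de la vitesse donne l'accélération: a(t) = 6. En utilisant a(t) = 6 et en substituant t = 1, nous trouvons a = 6.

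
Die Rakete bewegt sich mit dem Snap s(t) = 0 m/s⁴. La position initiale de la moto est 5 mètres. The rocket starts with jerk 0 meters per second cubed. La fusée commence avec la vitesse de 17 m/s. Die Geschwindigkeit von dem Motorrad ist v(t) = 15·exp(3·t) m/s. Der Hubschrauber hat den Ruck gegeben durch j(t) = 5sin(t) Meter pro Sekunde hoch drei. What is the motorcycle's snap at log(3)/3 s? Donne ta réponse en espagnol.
Para resolver esto, necesitamos tomar 3 derivadas de nuestra ecuación de la velocidad v(t) = 15·exp(3·t). La derivada de la velocidad da la aceleración: a(t) = 45·exp(3·t). La derivada de la aceleración da la sacudida: j(t) = 135·exp(3·t). Derivando la sacudida, obtenemos el snap: s(t) = 405·exp(3·t). Tenemos el snap s(t) = 405·exp(3·t). Sustituyendo t = log(3)/3: s(log(3)/3) = 1215.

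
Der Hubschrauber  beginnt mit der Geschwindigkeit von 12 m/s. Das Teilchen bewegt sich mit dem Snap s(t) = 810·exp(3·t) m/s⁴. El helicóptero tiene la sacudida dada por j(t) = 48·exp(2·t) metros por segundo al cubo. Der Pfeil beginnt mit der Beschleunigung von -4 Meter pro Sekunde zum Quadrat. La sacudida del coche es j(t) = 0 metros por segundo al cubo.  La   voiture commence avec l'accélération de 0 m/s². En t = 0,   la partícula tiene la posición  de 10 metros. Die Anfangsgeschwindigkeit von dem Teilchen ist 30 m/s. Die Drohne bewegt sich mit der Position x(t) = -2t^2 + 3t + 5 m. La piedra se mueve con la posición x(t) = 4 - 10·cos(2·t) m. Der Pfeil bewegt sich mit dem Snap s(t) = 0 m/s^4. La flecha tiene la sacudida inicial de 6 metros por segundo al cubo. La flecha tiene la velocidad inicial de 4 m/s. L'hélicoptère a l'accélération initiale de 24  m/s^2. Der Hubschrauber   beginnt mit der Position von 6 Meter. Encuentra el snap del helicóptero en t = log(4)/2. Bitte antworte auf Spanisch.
Debemos derivar nuestra ecuación de la sacudida j(t) = 48·exp(2·t) 1 vez. Derivando la sacudida, obtenemos el snap: s(t) = 96·exp(2·t). Tenemos el snap s(t) = 96·exp(2·t). Sustituyendo t = log(4)/2: s(log(4)/2) = 384.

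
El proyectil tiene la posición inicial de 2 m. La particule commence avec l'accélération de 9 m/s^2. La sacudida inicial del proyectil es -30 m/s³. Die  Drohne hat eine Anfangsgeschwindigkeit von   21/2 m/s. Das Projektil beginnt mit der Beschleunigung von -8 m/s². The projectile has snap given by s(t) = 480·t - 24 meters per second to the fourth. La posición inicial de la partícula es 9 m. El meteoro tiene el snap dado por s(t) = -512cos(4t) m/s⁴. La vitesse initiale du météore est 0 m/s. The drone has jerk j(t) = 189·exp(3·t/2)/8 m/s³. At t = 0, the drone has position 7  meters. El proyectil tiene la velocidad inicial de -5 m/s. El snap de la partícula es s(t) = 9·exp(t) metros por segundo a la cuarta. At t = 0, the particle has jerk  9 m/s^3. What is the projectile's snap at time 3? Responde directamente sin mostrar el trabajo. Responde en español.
El snap en t = 3 es s = 1416.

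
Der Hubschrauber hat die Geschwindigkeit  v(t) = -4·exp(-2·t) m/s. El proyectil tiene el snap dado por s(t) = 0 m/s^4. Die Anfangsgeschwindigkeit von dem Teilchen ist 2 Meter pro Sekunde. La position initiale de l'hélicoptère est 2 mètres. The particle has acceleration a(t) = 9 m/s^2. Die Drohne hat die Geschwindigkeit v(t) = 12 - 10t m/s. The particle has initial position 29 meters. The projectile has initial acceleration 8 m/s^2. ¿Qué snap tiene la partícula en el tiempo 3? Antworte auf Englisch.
We must differentiate our acceleration equation a(t) = 9 2 times. Taking d/dt of a(t), we find j(t) = 0. The derivative of jerk gives snap: s(t) = 0. Using s(t) = 0 and substituting t = 3, we find s = 0.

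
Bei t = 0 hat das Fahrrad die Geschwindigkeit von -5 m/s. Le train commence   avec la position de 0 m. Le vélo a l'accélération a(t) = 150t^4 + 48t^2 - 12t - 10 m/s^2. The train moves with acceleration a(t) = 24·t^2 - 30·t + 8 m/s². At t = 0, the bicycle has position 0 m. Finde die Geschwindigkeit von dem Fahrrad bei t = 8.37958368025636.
Wir müssen unsere Gleichung für die Beschleunigung a(t) = 150·t^4 + 48·t^2 - 12·t - 10 1-mal integrieren. Das Integral von der Beschleunigung ist die Geschwindigkeit. Mit v(0) = -5 erhalten wir v(t) = 30·t^5 + 16·t^3 - 6·t^2 - 10·t - 5. Aus der Gleichung für die Geschwindigkeit v(t) = 30·t^5 + 16·t^3 - 6·t^2 - 10·t - 5, setzen wir t = 8.37958368025636 ein und erhalten v = 1248366.89624405.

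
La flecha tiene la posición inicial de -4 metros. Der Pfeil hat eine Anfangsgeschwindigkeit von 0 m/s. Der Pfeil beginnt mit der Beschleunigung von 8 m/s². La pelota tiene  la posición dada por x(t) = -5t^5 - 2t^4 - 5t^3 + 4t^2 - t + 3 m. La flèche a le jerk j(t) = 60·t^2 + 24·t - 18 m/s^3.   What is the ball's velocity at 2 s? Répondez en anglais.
We must differentiate our position equation x(t) = -5·t^5 - 2·t^4 - 5·t^3 + 4·t^2 - t + 3 1 time. The derivative of position gives velocity: v(t) = -25·t^4 - 8·t^3 - 15·t^2 + 8·t - 1. Using v(t) = -25·t^4 - 8·t^3 - 15·t^2 + 8·t - 1 and substituting t = 2, we find v = -509.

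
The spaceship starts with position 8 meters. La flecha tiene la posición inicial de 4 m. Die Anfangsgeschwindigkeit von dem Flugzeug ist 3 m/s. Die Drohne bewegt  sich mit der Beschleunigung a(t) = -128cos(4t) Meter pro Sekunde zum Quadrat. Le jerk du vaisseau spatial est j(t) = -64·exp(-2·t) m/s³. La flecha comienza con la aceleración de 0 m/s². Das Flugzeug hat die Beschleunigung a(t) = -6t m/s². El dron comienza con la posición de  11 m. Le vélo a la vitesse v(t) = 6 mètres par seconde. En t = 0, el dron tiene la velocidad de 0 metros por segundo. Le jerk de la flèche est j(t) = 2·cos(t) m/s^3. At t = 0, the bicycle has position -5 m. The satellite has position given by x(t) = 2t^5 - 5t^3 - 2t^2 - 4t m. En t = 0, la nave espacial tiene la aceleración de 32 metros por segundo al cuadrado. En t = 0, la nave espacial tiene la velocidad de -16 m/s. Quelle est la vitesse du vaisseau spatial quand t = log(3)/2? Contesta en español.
Necesitamos integrar nuestra ecuación de la sacudida j(t) = -64·exp(-2·t) 2 veces. La antiderivada de la sacudida es la aceleración. Usando a(0) = 32, obtenemos a(t) = 32·exp(-2·t). La integral de la aceleración, con v(0) = -16, da la velocidad: v(t) = -16·exp(-2·t). Tenemos la velocidad v(t) = -16·exp(-2·t). Sustituyendo t = log(3)/2: v(log(3)/2) = -16/3.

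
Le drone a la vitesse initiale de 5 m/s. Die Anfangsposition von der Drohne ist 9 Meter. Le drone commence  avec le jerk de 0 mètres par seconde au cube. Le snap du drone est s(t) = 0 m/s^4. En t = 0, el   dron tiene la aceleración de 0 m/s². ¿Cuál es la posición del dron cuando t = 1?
Debemos encontrar la antiderivada de nuestra ecuación del snap s(t) = 0 4 veces. La antiderivada del snap es la sacudida. Usando j(0) = 0, obtenemos j(t) = 0. Tomando ∫j(t)dt y aplicando a(0) = 0, encontramos a(t) = 0. La antiderivada de la aceleración, con v(0) = 5, da la velocidad: v(t) = 5. Integrando la velocidad y usando la condición inicial x(0) = 9, obtenemos x(t) = 5·t + 9. Tenemos la posición x(t) = 5·t + 9. Sustituyendo t = 1: x(1) = 14.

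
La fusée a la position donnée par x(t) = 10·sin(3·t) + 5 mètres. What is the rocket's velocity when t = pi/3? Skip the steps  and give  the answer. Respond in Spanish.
La velocidad en t = pi/3 es v = -30.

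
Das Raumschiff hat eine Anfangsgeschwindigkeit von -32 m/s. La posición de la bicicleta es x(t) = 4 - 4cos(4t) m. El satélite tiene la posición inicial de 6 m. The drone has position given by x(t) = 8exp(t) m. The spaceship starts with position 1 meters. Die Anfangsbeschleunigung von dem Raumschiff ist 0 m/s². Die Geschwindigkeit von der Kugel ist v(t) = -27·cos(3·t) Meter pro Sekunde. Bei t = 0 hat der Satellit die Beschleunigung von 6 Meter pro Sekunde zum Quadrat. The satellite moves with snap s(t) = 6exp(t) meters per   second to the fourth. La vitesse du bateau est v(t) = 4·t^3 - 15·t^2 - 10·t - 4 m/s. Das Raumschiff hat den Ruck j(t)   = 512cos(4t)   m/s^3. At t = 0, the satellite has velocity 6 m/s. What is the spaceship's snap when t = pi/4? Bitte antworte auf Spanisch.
Para resolver esto, necesitamos tomar 1 derivada de nuestra ecuación de la sacudida j(t) = 512·cos(4·t). Derivando la sacudida, obtenemos el snap: s(t) = -2048·sin(4·t). Tenemos el snap s(t) = -2048·sin(4·t). Sustituyendo t = pi/4: s(pi/4) = 0.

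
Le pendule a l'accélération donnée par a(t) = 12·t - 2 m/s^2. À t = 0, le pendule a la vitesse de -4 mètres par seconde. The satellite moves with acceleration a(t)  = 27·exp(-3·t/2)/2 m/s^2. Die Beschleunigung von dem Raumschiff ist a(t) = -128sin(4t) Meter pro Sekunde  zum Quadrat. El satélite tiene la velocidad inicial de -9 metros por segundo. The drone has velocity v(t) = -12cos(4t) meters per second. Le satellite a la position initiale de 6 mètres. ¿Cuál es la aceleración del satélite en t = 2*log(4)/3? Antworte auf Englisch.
Using a(t) = 27·exp(-3·t/2)/2 and substituting t = 2*log(4)/3, we find a = 27/8.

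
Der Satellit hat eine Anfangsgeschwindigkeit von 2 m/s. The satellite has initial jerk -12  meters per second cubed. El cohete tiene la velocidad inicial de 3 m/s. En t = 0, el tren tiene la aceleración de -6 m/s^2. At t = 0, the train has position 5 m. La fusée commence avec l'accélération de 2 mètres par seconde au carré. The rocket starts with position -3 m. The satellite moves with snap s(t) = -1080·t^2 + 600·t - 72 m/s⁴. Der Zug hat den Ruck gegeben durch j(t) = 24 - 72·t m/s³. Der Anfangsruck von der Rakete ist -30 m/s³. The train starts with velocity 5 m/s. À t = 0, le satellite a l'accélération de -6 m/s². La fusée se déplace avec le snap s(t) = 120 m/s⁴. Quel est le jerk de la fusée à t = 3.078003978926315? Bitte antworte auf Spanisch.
Necesitamos integrar nuestra ecuación del snap s(t) = 120 1 vez. La antiderivada del snap es la sacudida. Usando j(0) = -30, obtenemos j(t) = 120·t - 30. Usando j(t) = 120·t - 30 y sustituyendo t = 3.078003978926315, encontramos j = 339.360477471158.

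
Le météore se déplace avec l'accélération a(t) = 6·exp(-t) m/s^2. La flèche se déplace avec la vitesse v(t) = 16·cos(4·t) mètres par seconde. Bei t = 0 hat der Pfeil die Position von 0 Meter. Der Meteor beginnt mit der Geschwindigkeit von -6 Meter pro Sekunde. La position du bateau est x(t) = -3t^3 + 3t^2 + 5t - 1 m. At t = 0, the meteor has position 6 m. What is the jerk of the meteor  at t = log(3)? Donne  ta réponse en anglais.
To solve this, we need to take 1 derivative of our acceleration equation a(t) = 6·exp(-t). Taking d/dt of a(t), we find j(t) = -6·exp(-t). From the given jerk equation j(t) = -6·exp(-t), we substitute t = log(3) to get j = -2.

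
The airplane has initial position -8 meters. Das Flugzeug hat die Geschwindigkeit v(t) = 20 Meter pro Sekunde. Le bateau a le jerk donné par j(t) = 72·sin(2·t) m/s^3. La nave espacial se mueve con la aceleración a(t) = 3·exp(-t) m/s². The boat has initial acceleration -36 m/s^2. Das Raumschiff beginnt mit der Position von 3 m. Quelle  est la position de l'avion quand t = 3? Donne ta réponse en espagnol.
Partiendo de la velocidad v(t) = 20, tomamos 1 integral. Tomando ∫v(t)dt y aplicando x(0) = -8, encontramos x(t) = 20·t - 8. Usando x(t) = 20·t - 8 y sustituyendo t = 3, encontramos x = 52.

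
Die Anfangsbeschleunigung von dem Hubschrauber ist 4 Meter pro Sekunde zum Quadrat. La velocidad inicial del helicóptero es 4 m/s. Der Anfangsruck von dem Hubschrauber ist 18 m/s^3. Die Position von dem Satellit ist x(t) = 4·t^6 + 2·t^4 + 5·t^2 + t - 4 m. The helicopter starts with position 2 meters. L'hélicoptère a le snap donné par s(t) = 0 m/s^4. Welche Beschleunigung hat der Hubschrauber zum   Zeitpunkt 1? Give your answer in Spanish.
Partiendo del snap s(t) = 0, tomamos 2 antiderivadas. La integral del snap, con j(0) = 18, da la sacudida: j(t) = 18. Integrando la sacudida y usando la condición inicial a(0) = 4, obtenemos a(t) = 18·t + 4. Tenemos la aceleración a(t) = 18·t + 4. Sustituyendo t = 1: a(1) = 22.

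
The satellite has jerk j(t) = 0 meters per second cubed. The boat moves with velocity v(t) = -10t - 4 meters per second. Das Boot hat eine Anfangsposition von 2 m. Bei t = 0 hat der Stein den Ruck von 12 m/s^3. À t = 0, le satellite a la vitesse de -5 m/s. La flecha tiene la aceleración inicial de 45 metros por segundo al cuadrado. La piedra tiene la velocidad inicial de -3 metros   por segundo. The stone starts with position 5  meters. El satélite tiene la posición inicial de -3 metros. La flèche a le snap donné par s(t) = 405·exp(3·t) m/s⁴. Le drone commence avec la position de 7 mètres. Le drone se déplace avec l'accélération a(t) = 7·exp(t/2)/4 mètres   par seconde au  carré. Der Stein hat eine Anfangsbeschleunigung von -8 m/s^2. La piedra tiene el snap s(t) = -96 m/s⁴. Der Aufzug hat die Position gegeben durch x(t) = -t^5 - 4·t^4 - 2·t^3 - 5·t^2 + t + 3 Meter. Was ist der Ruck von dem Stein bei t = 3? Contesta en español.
Partiendo del snap s(t) = -96, tomamos 1 integral. La antiderivada del snap es la sacudida. Usando j(0) = 12, obtenemos j(t) = 12 - 96·t. Usando j(t) = 12 - 96·t y sustituyendo t = 3, encontramos j = -276.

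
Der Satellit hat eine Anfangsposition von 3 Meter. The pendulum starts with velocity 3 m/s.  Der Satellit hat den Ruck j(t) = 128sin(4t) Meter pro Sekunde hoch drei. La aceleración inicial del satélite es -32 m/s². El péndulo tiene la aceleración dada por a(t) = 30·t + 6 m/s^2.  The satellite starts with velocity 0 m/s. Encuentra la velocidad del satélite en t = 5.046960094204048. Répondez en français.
Nous devons intégrer notre équation du jerk j(t) = 128·sin(4·t) 2 fois. En prenant ∫j(t)dt et en appliquant a(0) = -32, nous trouvons a(t) = -32·cos(4·t). L'intégrale de l'accélération est la vitesse. En utilisant v(0) = 0, nous obtenons v(t) = -8·sin(4·t). Nous avons la vitesse v(t) = -8·sin(4·t). En substituant t = 5.046960094204048: v(5.046960094204048) = -7.78472538950279.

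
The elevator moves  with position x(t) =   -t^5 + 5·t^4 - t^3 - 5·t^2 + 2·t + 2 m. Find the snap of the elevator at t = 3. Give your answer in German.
Wir müssen unsere Gleichung für die Position x(t) = -t^5 + 5·t^4 - t^3 - 5·t^2 + 2·t + 2 4-mal ableiten. Durch Ableiten von der Position erhalten wir die Geschwindigkeit: v(t) = -5·t^4 + 20·t^3 - 3·t^2 - 10·t + 2. Die Ableitung von der Geschwindigkeit ergibt die Beschleunigung: a(t) = -20·t^3 + 60·t^2 - 6·t - 10. Durch Ableiten von der Beschleunigung erhalten wir den Ruck: j(t) = -60·t^2 + 120·t - 6. Mit d/dt von j(t) finden wir s(t) = 120 - 120·t. Aus der Gleichung für den Snap s(t) = 120 - 120·t, setzen wir t = 3 ein und erhalten s = -240.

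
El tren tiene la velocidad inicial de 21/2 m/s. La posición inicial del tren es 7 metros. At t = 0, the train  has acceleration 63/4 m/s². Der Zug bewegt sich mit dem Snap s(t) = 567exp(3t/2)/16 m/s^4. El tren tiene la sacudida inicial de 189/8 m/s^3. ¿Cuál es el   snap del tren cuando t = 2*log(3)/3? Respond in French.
Nous avons le snap s(t) = 567·exp(3·t/2)/16. En substituant t = 2*log(3)/3: s(2*log(3)/3) = 1701/16.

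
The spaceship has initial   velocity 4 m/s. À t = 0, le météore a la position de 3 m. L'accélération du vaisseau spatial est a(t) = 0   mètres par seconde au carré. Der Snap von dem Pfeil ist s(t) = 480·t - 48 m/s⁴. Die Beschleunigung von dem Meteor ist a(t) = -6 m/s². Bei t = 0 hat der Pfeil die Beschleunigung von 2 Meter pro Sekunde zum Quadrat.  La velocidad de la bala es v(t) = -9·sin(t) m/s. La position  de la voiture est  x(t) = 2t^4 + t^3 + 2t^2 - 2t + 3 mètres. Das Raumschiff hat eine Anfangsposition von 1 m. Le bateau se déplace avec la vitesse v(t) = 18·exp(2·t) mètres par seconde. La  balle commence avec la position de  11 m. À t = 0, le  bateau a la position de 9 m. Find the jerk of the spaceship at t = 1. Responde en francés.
En partant de l'accélération a(t) = 0, nous prenons 1 dérivée. En dérivant l'accélération, nous obtenons le jerk: j(t) = 0. De l'équation du jerk j(t) = 0, nous substituons t = 1 pour obtenir j = 0.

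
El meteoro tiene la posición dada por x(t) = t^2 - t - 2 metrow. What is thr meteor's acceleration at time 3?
Starting from position x(t) = t^2 - t - 2, we take 2 derivatives. The derivative of position gives velocity: v(t) = 2·t - 1. The derivative of velocity gives acceleration: a(t) = 2. Using a(t) = 2 and substituting t = 3, we find a = 2.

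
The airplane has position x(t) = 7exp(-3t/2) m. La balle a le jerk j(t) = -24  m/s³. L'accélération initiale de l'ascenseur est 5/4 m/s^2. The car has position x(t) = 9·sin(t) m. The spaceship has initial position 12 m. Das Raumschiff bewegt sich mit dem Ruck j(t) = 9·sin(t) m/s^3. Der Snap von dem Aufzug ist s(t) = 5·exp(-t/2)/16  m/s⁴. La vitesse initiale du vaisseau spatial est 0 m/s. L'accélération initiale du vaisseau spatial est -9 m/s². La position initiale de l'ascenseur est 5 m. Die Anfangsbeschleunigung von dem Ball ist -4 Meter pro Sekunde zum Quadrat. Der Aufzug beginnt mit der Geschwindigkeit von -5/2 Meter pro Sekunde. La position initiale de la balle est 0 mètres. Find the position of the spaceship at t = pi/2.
We need to integrate our jerk equation j(t) = 9·sin(t) 3 times. Taking ∫j(t)dt and applying a(0) = -9, we find a(t) = -9·cos(t). Finding the integral of a(t) and using v(0) = 0: v(t) = -9·sin(t). Integrating velocity and using the initial condition x(0) = 12, we get x(t) = 9·cos(t) + 3. Using x(t) = 9·cos(t) + 3 and substituting t = pi/2, we find x = 3.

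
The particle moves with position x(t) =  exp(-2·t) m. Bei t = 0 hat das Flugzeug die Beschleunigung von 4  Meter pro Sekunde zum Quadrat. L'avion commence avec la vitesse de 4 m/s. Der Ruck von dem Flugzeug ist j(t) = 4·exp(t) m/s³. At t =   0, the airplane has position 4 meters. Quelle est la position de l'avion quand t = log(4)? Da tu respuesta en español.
Para resolver esto, necesitamos tomar 3 antiderivadas de nuestra ecuación de la sacudida j(t) = 4·exp(t). La integral de la sacudida es la aceleración. Usando a(0) = 4, obtenemos a(t) = 4·exp(t). La antiderivada de la aceleración, con v(0) = 4, da la velocidad: v(t) = 4·exp(t). La antiderivada de la velocidad, con x(0) = 4, da la posición: x(t) = 4·exp(t). De la ecuación de la posición x(t) = 4·exp(t), sustituimos t = log(4) para obtener x = 16.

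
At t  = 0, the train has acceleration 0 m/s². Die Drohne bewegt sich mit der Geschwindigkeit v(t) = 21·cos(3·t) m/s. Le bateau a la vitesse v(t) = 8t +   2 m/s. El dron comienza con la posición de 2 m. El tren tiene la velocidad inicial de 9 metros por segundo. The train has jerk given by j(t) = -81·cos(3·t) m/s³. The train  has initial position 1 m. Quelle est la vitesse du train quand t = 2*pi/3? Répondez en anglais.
To find the answer, we compute 2 antiderivatives of j(t) = -81·cos(3·t). Taking ∫j(t)dt and applying a(0) = 0, we find a(t) = -27·sin(3·t). Taking ∫a(t)dt and applying v(0) = 9, we find v(t) = 9·cos(3·t). We have velocity v(t) = 9·cos(3·t). Substituting t = 2*pi/3: v(2*pi/3) = 9.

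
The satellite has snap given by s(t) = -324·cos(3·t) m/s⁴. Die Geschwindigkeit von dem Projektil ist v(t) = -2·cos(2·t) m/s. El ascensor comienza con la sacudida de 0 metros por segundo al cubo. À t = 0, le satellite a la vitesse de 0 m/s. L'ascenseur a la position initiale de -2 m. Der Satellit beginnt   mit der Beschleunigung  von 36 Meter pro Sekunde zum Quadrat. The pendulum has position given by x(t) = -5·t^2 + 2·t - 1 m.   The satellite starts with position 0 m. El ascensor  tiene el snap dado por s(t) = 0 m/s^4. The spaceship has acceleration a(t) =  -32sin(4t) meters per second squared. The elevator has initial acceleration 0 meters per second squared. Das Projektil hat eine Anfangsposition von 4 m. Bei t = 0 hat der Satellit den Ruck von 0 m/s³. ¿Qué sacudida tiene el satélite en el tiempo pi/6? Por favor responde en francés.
En partant du snap s(t) = -324·cos(3·t), nous prenons 1 intégrale. En intégrant le snap et en utilisant la condition initiale j(0) = 0, nous obtenons j(t) = -108·sin(3·t). En utilisant j(t) = -108·sin(3·t) et en substituant t = pi/6, nous trouvons j = -108.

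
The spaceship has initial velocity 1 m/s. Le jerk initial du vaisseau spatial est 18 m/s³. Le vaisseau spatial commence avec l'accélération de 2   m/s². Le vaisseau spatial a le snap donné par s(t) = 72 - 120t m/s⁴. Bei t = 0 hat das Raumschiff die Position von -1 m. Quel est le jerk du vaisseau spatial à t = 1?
Pour résoudre ceci, nous devons prendre 1 intégrale de notre équation du snap s(t) = 72 - 120·t. En prenant ∫s(t)dt et en appliquant j(0) = 18, nous trouvons j(t) = -60·t^2 + 72·t + 18. Nous avons le jerk j(t) = -60·t^2 + 72·t + 18. En substituant t = 1: j(1) = 30.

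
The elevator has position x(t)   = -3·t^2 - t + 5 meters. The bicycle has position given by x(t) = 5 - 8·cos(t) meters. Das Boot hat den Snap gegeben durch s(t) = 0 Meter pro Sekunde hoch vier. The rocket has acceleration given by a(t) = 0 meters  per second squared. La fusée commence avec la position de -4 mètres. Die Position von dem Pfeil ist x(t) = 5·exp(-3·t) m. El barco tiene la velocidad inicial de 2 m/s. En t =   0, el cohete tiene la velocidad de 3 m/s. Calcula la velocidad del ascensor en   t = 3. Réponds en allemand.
Wir müssen unsere Gleichung für die Position x(t) = -3·t^2 - t + 5 1-mal ableiten. Die Ableitung von der Position ergibt die Geschwindigkeit: v(t) = -6·t - 1. Aus der Gleichung für die Geschwindigkeit v(t) = -6·t - 1, setzen wir t = 3 ein und erhalten v = -19.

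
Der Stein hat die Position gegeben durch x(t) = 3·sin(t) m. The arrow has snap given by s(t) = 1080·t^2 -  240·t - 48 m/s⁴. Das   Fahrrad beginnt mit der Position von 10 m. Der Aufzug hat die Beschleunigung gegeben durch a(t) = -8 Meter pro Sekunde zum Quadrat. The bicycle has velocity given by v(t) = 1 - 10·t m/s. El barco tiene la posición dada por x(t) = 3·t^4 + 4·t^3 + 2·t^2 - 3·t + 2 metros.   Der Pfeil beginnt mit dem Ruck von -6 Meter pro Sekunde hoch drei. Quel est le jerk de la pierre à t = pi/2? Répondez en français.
En partant de la position x(t) = 3·sin(t), nous prenons 3 dérivées. La dérivée de la position donne la vitesse: v(t) = 3·cos(t). La dérivée de la vitesse donne l'accélération: a(t) = -3·sin(t). La dérivée de l'accélération donne le jerk: j(t) = -3·cos(t). Nous avons le jerk j(t) = -3·cos(t). En substituant t = pi/2: j(pi/2) = 0.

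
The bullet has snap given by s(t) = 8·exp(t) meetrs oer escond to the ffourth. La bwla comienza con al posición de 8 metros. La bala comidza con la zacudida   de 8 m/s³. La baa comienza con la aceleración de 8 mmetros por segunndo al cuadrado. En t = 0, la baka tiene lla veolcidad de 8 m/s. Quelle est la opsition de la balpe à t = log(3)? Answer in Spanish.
Para resolver esto, necesitamos tomar 4 antiderivadas de nuestra ecuación del snap s(t) = 8·exp(t). La antiderivada del snap es la sacudida. Usando j(0) = 8, obtenemos j(t) = 8·exp(t). La integral de la sacudida es la aceleración. Usando a(0) = 8, obtenemos a(t) = 8·exp(t). La antiderivada de la aceleración es la velocidad. Usando v(0) = 8, obtenemos v(t) = 8·exp(t). La integral de la velocidad es la posición. Usando x(0) = 8, obtenemos x(t) = 8·exp(t). Usando x(t) = 8·exp(t) y sustituyendo t = log(3), encontramos x = 24.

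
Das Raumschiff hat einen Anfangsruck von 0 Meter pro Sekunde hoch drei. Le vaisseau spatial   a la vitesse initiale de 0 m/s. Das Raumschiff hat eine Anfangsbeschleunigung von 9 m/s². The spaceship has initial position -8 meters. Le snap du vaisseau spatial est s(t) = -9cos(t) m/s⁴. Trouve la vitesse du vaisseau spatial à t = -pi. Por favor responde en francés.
Nous devons intégrer notre équation du snap s(t) = -9·cos(t) 3 fois. En intégrant le snap et en utilisant la condition initiale j(0) = 0, nous obtenons j(t) = -9·sin(t). En prenant ∫j(t)dt et en appliquant a(0) = 9, nous trouvons a(t) = 9·cos(t). La primitive de l'accélération est la vitesse. En utilisant v(0) = 0, nous obtenons v(t) = 9·sin(t). De l'équation de la vitesse v(t) = 9·sin(t), nous substituons t = -pi pour obtenir v = 0.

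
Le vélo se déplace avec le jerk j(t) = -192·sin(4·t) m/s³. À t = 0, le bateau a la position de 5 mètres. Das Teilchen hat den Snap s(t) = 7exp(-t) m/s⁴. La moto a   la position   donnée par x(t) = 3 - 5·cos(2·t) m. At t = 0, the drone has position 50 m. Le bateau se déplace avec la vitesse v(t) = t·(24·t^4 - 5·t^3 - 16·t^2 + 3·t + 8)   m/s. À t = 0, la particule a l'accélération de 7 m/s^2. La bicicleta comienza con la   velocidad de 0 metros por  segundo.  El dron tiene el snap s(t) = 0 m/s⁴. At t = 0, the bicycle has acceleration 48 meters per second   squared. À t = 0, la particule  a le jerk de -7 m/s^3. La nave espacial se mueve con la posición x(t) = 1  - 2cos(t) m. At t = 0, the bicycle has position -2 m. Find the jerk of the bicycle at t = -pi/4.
Using j(t) = -192·sin(4·t) and substituting t = -pi/4, we find j = 0.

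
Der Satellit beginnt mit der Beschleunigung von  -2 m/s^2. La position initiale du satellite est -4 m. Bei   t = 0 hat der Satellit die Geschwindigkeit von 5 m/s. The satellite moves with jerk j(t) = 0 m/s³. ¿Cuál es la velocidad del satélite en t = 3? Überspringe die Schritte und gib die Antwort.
En t = 3, v = -1.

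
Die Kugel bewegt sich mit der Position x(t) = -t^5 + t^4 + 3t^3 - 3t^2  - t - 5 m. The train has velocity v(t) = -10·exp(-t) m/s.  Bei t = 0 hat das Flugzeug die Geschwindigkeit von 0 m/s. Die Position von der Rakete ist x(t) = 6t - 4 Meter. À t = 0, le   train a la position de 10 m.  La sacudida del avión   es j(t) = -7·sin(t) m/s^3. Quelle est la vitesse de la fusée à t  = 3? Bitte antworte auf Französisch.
Nous devons dériver notre équation de la position x(t) = 6·t - 4 1 fois. En dérivant la position, nous obtenons la vitesse: v(t) = 6. De l'équation de la vitesse v(t) = 6, nous substituons t = 3 pour obtenir v = 6.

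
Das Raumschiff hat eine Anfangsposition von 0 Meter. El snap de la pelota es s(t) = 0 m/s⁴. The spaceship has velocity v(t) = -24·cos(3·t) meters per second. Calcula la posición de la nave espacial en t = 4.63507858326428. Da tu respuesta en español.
Partiendo de la velocidad v(t) = -24·cos(3·t), tomamos 1 antiderivada. La antiderivada de la velocidad, con x(0) = 0, da la posición: x(t) = -8·sin(3·t). Tenemos la posición x(t) = -8·sin(3·t). Sustituyendo t = 4.63507858326428: x(4.63507858326428) = -7.78579449128920.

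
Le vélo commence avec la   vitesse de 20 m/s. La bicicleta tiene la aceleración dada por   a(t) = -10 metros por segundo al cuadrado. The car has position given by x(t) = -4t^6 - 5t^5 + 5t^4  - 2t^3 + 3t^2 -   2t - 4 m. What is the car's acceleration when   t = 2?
We must differentiate our position equation x(t) = -4·t^6 - 5·t^5 + 5·t^4 - 2·t^3 + 3·t^2 - 2·t - 4 2 times. Taking d/dt of x(t), we find v(t) = -24·t^5 - 25·t^4 + 20·t^3 - 6·t^2 + 6·t - 2. Taking d/dt of v(t), we find a(t) = -120·t^4 - 100·t^3 + 60·t^2 - 12·t + 6. We have acceleration a(t) = -120·t^4 - 100·t^3 + 60·t^2 - 12·t + 6. Substituting t = 2: a(2) = -2498.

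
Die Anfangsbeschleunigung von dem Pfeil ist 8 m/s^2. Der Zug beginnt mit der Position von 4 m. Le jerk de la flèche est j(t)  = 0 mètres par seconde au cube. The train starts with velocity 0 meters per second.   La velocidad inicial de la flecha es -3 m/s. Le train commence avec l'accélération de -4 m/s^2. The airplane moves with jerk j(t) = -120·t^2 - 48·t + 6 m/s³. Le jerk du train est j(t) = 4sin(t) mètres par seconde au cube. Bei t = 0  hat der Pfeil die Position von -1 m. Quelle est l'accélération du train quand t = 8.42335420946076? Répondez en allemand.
Wir müssen die Stammfunktion unserer Gleichung für den Ruck j(t) = 4·sin(t) 1-mal finden. Die Stammfunktion von dem Ruck ist die Beschleunigung. Mit a(0) = -4 erhalten wir a(t) = -4·cos(t). Aus der Gleichung für die Beschleunigung a(t) = -4·cos(t), setzen wir t = 8.42335420946076 ein und erhalten a = 2.15641485297000.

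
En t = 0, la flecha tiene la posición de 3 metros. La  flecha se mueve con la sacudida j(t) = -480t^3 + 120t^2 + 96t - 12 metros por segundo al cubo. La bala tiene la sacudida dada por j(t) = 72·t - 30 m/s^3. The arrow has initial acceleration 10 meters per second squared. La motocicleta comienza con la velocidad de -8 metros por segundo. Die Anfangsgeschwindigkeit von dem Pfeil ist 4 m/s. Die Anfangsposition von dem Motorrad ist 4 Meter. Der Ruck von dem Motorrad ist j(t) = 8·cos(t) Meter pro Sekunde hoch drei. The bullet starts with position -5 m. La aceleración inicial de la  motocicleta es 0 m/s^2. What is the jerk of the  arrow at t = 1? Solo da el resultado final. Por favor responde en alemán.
Der Ruck bei t = 1 ist j = -276.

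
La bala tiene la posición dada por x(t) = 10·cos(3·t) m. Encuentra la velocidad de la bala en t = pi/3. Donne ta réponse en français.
Pour résoudre ceci, nous devons prendre 1 dérivée de notre équation de la position x(t) = 10·cos(3·t). La dérivée de la position donne la vitesse: v(t) = -30·sin(3·t). En utilisant v(t) = -30·sin(3·t) et en substituant t = pi/3, nous trouvons v = 0.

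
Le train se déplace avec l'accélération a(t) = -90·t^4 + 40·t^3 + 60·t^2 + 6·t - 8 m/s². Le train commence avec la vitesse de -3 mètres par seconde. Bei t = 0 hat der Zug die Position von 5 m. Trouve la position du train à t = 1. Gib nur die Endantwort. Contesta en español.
La posición en t = 1 es x = 3.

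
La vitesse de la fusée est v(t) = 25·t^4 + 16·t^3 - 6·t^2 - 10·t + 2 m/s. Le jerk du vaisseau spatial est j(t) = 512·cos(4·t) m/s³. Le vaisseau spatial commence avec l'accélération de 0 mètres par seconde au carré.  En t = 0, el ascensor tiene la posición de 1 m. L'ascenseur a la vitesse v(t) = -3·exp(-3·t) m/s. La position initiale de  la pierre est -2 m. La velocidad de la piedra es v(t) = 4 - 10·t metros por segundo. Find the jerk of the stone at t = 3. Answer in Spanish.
Para resolver esto, necesitamos tomar 2 derivadas de nuestra ecuación de la velocidad v(t) = 4 - 10·t. Tomando d/dt de v(t), encontramos a(t) = -10. Tomando d/dt de a(t), encontramos j(t) = 0. Usando j(t) = 0 y sustituyendo t = 3, encontramos j = 0.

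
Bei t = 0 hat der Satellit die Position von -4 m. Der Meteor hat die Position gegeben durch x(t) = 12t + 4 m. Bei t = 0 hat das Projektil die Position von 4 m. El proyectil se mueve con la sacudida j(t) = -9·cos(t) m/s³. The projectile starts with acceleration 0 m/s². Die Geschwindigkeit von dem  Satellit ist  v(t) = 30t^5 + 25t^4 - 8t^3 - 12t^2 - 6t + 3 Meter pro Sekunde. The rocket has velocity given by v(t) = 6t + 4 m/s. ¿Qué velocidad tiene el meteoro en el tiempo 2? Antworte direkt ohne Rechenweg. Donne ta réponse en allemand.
Die Antwort ist 12.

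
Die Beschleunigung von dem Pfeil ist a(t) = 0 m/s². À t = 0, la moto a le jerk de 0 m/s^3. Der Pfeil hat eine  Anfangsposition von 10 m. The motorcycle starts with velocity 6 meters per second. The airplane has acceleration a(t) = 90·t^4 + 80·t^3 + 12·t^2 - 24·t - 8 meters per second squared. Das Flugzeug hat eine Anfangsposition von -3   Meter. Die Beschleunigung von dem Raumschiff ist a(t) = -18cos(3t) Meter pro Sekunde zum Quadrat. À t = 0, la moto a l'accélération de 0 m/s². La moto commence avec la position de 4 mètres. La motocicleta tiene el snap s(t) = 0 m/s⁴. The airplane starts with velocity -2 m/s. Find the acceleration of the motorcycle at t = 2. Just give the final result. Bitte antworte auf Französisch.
a(2) = 0.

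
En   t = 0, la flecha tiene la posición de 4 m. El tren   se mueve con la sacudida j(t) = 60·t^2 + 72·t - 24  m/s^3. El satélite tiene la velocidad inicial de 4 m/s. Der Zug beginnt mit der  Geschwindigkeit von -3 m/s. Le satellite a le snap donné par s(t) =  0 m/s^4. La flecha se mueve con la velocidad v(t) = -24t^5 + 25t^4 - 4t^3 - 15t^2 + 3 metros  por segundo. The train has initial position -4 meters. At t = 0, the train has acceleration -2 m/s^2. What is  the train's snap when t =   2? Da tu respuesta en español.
Para resolver esto, necesitamos tomar 1 derivada de nuestra ecuación de la sacudida j(t) = 60·t^2 + 72·t - 24. La derivada de la sacudida da el snap: s(t) = 120·t + 72. De la ecuación del snap s(t) = 120·t + 72, sustituimos t = 2 para obtener s = 312.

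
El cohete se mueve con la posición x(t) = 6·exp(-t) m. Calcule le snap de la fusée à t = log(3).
En partant de la position x(t) = 6·exp(-t), nous prenons 4 dérivées. En dérivant la position, nous obtenons la vitesse: v(t) = -6·exp(-t). La dérivée de la vitesse donne l'accélération: a(t) = 6·exp(-t). La dérivée de l'accélération donne le jerk: j(t) = -6·exp(-t). En prenant d/dt de j(t), nous trouvons s(t) = 6·exp(-t). De l'équation du snap s(t) = 6·exp(-t), nous substituons t = log(3) pour obtenir s = 2.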